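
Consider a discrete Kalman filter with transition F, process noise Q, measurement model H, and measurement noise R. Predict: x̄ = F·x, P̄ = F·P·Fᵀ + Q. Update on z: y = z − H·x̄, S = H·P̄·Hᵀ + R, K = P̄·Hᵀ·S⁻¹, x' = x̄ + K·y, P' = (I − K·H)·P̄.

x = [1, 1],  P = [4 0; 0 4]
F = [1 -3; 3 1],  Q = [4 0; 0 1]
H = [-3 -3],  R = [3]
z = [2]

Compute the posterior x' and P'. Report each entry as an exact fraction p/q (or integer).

x' = [-27/8, 87/32]
P' = [341/16 -1353/64; -1353/64 5453/256]

x̄ = F·x = [-2, 4]
P̄ = F·P·Fᵀ + Q = [44 0; 0 41]
y = z − H·x̄ = [8]
S = H·P̄·Hᵀ + R = [768]
K = P̄·Hᵀ·S⁻¹ = [-11/64; -41/256]
x' = x̄ + K·y = [-27/8, 87/32]
P' = (I − K·H)·P̄ = [341/16 -1353/64; -1353/64 5453/256]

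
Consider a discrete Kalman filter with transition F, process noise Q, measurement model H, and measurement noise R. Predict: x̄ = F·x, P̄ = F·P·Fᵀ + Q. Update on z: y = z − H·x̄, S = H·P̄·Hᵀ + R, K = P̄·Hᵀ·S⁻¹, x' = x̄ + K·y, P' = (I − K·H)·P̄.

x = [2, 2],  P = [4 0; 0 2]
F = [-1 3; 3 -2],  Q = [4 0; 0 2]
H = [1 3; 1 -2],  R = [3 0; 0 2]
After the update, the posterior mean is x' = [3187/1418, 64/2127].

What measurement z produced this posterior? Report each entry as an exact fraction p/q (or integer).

z = [2, 2]

x̄ = F·x = [4, 2]
P̄ = F·P·Fᵀ + Q = [26 -24; -24 46]
S = H·P̄·Hᵀ + R = [299 -274; -274 308]
K = P̄·Hᵀ·S⁻¹ = [509/1418 1587/2836; 416/2127 -431/2127]
x' − x̄ = [-2485/1418, -4190/2127] = K·y
y = (KᵀK)⁻¹·Kᵀ·(x' − x̄) = [-8, 2]
z = y + H·x̄ = [-8, 2] + [10, 0] = [2, 2]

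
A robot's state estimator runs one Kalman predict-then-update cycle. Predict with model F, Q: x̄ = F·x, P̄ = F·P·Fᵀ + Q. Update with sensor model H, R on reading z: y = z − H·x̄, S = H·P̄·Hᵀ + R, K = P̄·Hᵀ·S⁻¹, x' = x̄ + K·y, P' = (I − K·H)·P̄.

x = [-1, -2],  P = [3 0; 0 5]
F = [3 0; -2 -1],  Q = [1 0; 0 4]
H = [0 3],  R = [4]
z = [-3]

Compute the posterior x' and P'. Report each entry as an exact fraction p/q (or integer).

x' = [231/193, -173/193]
P' = [2488/193 -72/193; -72/193 84/193]

x̄ = F·x = [-3, 4]
P̄ = F·P·Fᵀ + Q = [28 -18; -18 21]
y = z − H·x̄ = [-15]
S = H·P̄·Hᵀ + R = [193]
K = P̄·Hᵀ·S⁻¹ = [-54/193; 63/193]
x' = x̄ + K·y = [231/193, -173/193]
P' = (I − K·H)·P̄ = [2488/193 -72/193; -72/193 84/193]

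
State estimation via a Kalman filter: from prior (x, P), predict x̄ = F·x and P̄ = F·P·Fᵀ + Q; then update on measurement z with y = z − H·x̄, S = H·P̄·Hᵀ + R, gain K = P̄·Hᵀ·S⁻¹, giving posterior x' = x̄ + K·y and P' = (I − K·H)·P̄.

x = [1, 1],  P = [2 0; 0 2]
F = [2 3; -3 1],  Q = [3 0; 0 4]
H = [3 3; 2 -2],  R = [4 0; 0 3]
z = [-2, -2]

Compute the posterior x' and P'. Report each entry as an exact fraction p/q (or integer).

x' = [-75162/97199, 13580/97199]
P' = [28728/97199 -7332/97199; -7332/97199 28668/97199]

x̄ = F·x = [5, -2]
P̄ = F·P·Fᵀ + Q = [29 -6; -6 24]
y = z − H·x̄ = [-11, -16]
S = H·P̄·Hᵀ + R = [373 30; 30 263]
K = P̄·Hᵀ·S⁻¹ = [16047/97199 24040/97199; 16002/97199 -24000/97199]
x' = x̄ + K·y = [-75162/97199, 13580/97199]
P' = (I − K·H)·P̄ = [28728/97199 -7332/97199; -7332/97199 28668/97199]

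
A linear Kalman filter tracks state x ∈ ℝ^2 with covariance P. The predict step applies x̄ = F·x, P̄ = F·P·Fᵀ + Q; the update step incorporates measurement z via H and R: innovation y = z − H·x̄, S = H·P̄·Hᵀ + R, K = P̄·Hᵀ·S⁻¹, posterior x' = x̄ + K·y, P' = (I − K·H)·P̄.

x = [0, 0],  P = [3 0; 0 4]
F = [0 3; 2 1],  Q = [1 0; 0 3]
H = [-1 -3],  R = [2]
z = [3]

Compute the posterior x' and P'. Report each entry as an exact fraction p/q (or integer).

x' = [-73/94, -69/94]
P' = [5105/282 -551/94; -551/94 199/94]

x̄ = F·x = [0, 0]
P̄ = F·P·Fᵀ + Q = [37 12; 12 19]
y = z − H·x̄ = [3]
S = H·P̄·Hᵀ + R = [282]
K = P̄·Hᵀ·S⁻¹ = [-73/282; -23/94]
x' = x̄ + K·y = [-73/94, -69/94]
P' = (I − K·H)·P̄ = [5105/282 -551/94; -551/94 199/94]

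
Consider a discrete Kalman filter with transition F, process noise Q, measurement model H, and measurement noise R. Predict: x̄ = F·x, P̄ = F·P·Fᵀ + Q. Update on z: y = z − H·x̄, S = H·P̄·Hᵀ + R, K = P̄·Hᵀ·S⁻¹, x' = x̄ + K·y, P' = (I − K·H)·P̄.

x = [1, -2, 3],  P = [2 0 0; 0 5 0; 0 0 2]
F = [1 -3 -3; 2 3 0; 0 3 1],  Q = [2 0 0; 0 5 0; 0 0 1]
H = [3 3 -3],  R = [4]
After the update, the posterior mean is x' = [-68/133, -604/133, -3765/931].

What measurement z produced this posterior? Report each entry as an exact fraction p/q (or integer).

z = [-3]

x̄ = F·x = [-2, -4, -3]
P̄ = F·P·Fᵀ + Q = [67 -41 -51; -41 58 45; -51 45 48]
S = H·P̄·Hᵀ + R = [931]
K = P̄·Hᵀ·S⁻¹ = [33/133; -12/133; -162/931]
x' − x̄ = [198/133, -72/133, -972/931] = K·y
y = (KᵀK)⁻¹·Kᵀ·(x' − x̄) = [6]
z = y + H·x̄ = [6] + [-9] = [-3]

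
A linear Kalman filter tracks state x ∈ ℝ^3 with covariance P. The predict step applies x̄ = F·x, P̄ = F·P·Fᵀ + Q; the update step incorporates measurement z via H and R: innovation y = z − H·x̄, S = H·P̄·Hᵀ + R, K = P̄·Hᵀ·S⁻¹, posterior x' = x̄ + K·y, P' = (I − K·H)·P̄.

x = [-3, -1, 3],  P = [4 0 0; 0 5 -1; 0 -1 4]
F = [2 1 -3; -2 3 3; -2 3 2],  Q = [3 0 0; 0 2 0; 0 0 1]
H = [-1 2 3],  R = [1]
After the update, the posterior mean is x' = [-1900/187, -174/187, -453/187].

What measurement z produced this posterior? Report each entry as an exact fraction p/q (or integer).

z = [1]

x̄ = F·x = [-16, 12, 9]
P̄ = F·P·Fᵀ + Q = [66 -31 -18; -31 81 70; -18 70 66]
S = H·P̄·Hᵀ + R = [2057]
K = P̄·Hᵀ·S⁻¹ = [-182/2057; 403/2057; 356/2057]
x' − x̄ = [1092/187, -2418/187, -2136/187] = K·y
y = (KᵀK)⁻¹·Kᵀ·(x' − x̄) = [-66]
z = y + H·x̄ = [-66] + [67] = [1]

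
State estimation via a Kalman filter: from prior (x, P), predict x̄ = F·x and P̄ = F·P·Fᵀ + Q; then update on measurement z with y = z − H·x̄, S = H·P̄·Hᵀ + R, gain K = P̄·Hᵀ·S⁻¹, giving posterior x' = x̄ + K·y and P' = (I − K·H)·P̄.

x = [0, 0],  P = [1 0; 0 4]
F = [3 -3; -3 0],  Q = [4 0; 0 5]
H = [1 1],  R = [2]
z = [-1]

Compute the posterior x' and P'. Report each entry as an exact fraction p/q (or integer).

x̄ = F·x = [0, 0]
P̄ = F·P·Fᵀ + Q = [49 -9; -9 14]
y = z − H·x̄ = [-1]
S = H·P̄·Hᵀ + R = [47]
K = P̄·Hᵀ·S⁻¹ = [40/47; 5/47]
x' = x̄ + K·y = [-40/47, -5/47]
P' = (I − K·H)·P̄ = [703/47 -623/47; -623/47 633/47]

x' = [-40/47, -5/47]
P' = [703/47 -623/47; -623/47 633/47]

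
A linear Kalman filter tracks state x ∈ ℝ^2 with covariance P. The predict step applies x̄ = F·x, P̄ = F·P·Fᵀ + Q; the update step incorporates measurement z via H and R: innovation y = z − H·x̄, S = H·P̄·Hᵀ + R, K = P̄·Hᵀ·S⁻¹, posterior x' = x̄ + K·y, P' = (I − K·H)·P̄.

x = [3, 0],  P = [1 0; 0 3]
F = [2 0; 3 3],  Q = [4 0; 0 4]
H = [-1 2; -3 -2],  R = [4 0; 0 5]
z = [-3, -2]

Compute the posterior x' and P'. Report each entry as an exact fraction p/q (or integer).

x' = [1045/719, -1227/1438]
P' = [2596/5033 -964/5033; -964/5033 3111/5033]

x̄ = F·x = [6, 9]
P̄ = F·P·Fᵀ + Q = [8 6; 6 40]
y = z − H·x̄ = [-15, 34]
S = H·P̄·Hᵀ + R = [148 -160; -160 309]
K = P̄·Hᵀ·S⁻¹ = [-1131/5033 -1172/5033; 3593/10066 -666/5033]
x' = x̄ + K·y = [1045/719, -1227/1438]
P' = (I − K·H)·P̄ = [2596/5033 -964/5033; -964/5033 3111/5033]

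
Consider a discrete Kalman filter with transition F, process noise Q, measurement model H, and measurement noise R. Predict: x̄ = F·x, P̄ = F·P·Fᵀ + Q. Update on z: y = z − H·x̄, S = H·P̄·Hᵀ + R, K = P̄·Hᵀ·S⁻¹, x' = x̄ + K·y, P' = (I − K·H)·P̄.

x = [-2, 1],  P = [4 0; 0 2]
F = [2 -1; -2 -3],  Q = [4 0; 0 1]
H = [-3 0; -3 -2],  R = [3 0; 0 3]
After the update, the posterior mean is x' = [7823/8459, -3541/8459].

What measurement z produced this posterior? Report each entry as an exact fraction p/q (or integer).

x̄ = F·x = [-5, 1]
P̄ = F·P·Fᵀ + Q = [22 -10; -10 35]
S = H·P̄·Hᵀ + R = [201 138; 138 221]
K = P̄·Hᵀ·S⁻¹ = [-2746/8459 -46/8459; 4050/8459 -4060/8459]
x' − x̄ = [50118/8459, -12000/8459] = K·y
y = (KᵀK)⁻¹·Kᵀ·(x' − x̄) = [-18, -15]
z = y + H·x̄ = [-18, -15] + [15, 13] = [-3, -2]

z = [-3, -2]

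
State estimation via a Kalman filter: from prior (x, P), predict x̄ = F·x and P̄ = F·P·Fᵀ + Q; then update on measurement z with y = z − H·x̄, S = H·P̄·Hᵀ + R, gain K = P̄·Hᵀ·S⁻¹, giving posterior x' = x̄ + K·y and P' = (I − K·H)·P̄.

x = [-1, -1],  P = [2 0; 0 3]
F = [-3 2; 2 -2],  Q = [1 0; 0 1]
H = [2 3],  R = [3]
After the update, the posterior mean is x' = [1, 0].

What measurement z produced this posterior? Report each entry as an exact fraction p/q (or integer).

z = [2]

x̄ = F·x = [1, 0]
P̄ = F·P·Fᵀ + Q = [31 -24; -24 21]
S = H·P̄·Hᵀ + R = [28]
K = P̄·Hᵀ·S⁻¹ = [-5/14; 15/28]
x' − x̄ = [0, 0] = K·y
y = (KᵀK)⁻¹·Kᵀ·(x' − x̄) = [0]
z = y + H·x̄ = [0] + [2] = [2]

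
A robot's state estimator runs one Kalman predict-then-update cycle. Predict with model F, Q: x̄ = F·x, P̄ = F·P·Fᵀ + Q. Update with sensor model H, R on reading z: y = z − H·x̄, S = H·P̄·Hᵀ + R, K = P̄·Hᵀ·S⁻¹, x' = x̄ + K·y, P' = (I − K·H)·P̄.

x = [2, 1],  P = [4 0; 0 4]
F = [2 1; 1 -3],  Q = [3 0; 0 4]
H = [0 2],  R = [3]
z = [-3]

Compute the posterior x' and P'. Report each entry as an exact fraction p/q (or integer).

x' = [903/179, -267/179]
P' = [4053/179 -12/179; -12/179 132/179]

x̄ = F·x = [5, -1]
P̄ = F·P·Fᵀ + Q = [23 -4; -4 44]
y = z − H·x̄ = [-1]
S = H·P̄·Hᵀ + R = [179]
K = P̄·Hᵀ·S⁻¹ = [-8/179; 88/179]
x' = x̄ + K·y = [903/179, -267/179]
P' = (I − K·H)·P̄ = [4053/179 -12/179; -12/179 132/179]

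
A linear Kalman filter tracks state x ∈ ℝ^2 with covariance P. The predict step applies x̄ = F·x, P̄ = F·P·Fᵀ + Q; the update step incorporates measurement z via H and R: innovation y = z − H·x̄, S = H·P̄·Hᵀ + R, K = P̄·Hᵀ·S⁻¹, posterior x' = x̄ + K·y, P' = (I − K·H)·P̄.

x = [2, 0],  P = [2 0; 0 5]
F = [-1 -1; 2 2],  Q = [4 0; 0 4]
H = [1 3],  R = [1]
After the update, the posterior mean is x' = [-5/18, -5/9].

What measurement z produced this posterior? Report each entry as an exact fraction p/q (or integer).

x̄ = F·x = [-2, 4]
P̄ = F·P·Fᵀ + Q = [11 -14; -14 32]
S = H·P̄·Hᵀ + R = [216]
K = P̄·Hᵀ·S⁻¹ = [-31/216; 41/108]
x' − x̄ = [31/18, -41/9] = K·y
y = (KᵀK)⁻¹·Kᵀ·(x' − x̄) = [-12]
z = y + H·x̄ = [-12] + [10] = [-2]

z = [-2]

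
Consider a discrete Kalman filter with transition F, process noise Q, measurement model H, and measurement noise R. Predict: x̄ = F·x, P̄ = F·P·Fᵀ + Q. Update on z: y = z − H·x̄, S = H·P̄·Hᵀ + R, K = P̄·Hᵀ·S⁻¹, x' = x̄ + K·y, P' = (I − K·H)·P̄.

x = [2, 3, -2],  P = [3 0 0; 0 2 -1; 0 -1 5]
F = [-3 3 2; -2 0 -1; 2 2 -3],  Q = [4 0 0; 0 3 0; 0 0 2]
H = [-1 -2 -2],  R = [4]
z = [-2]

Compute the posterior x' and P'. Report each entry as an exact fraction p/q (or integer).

x' = [-842/417, -2359/417, 3247/417]
P' = [23480/417 3550/417 -15256/417; 3550/417 4619/417 -6272/417; -15256/417 -6272/417 14174/417]

x̄ = F·x = [-1, -2, 16]
P̄ = F·P·Fᵀ + Q = [57 11 -31; 11 20 5; -31 5 79]
y = z − H·x̄ = [25]
S = H·P̄·Hᵀ + R = [417]
K = P̄·Hᵀ·S⁻¹ = [-17/417; -61/417; -137/417]
x' = x̄ + K·y = [-842/417, -2359/417, 3247/417]
P' = (I − K·H)·P̄ = [23480/417 3550/417 -15256/417; 3550/417 4619/417 -6272/417; -15256/417 -6272/417 14174/417]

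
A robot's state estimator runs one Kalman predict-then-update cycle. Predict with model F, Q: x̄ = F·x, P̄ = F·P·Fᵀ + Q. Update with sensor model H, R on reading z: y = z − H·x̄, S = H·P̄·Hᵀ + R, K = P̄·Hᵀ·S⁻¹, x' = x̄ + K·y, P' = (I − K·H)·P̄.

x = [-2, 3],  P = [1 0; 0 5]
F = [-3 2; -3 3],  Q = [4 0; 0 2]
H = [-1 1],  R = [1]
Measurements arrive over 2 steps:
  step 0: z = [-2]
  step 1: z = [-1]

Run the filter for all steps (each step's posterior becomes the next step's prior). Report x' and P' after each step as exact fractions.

step 0: x̄ = F·x = [12, 15]
step 0: P̄ = F·P·Fᵀ + Q = [33 39; 39 56]
step 0: y = z − H·x̄ = [-5]
step 0: S = H·P̄·Hᵀ + R = [12]
step 0: K = P̄·Hᵀ·S⁻¹ = [1/2; 17/12]
step 0: x' = x̄ + K·y = [19/2, 95/12]
step 0: P' = (I − K·H)·P̄ = [30 61/2; 61/2 383/12]
step 1: x̄ = F·x = [-38/3, -19/4]
step 1: P̄ = F·P·Fᵀ + Q = [107/3 4; 4 41/4]
step 1: y = z − H·x̄ = [-107/12]
step 1: S = H·P̄·Hᵀ + R = [467/12]
step 1: K = P̄·Hᵀ·S⁻¹ = [-380/467; 75/467]
step 1: x' = x̄ + K·y = [-2527/467, -2887/467]
step 1: P' = (I − K·H)·P̄ = [4623/467 4243/467; 4243/467 4318/467]

step 0: x' = [19/2, 95/12], P' = [30 61/2; 61/2 383/12]
step 1: x' = [-2527/467, -2887/467], P' = [4623/467 4243/467; 4243/467 4318/467]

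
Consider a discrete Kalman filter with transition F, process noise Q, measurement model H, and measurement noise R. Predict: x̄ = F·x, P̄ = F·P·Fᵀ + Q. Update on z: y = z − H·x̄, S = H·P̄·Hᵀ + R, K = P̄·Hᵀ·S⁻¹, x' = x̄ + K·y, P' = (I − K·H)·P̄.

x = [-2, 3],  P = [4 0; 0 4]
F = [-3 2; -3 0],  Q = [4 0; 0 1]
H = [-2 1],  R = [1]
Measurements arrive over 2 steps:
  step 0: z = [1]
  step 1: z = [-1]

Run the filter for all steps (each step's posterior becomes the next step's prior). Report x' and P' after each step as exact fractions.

step 0: x' = [-14/59, 43/118], P' = [416/59 794/59; 794/59 3141/118]
step 1: x' = [2127/1813, 4859/3626], P' = [15206/5439 29168/5439; 29168/5439 122515/10878]

step 0: x̄ = F·x = [12, 6]
step 0: P̄ = F·P·Fᵀ + Q = [56 36; 36 37]
step 0: y = z − H·x̄ = [19]
step 0: S = H·P̄·Hᵀ + R = [118]
step 0: K = P̄·Hᵀ·S⁻¹ = [-38/59; -35/118]
step 0: x' = x̄ + K·y = [-14/59, 43/118]
step 0: P' = (I − K·H)·P̄ = [416/59 794/59; 794/59 3141/118]
step 1: x̄ = F·x = [85/59, 42/59]
step 1: P̄ = F·P·Fᵀ + Q = [734/59 -1020/59; -1020/59 3803/59]
step 1: y = z − H·x̄ = [69/59]
step 1: S = H·P̄·Hᵀ + R = [10878/59]
step 1: K = P̄·Hᵀ·S⁻¹ = [-1244/5439; 5843/10878]
step 1: x' = x̄ + K·y = [2127/1813, 4859/3626]
step 1: P' = (I − K·H)·P̄ = [15206/5439 29168/5439; 29168/5439 122515/10878]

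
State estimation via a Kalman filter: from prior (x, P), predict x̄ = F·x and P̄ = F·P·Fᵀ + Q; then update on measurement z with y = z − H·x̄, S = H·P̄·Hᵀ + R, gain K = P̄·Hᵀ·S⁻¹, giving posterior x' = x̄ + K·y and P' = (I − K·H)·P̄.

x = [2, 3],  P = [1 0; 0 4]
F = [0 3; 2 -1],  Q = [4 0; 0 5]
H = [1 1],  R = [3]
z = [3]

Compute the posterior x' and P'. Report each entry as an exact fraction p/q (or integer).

x̄ = F·x = [9, 1]
P̄ = F·P·Fᵀ + Q = [40 -12; -12 13]
y = z − H·x̄ = [-7]
S = H·P̄·Hᵀ + R = [32]
K = P̄·Hᵀ·S⁻¹ = [7/8; 1/32]
x' = x̄ + K·y = [23/8, 25/32]
P' = (I − K·H)·P̄ = [31/2 -103/8; -103/8 415/32]

x' = [23/8, 25/32]
P' = [31/2 -103/8; -103/8 415/32]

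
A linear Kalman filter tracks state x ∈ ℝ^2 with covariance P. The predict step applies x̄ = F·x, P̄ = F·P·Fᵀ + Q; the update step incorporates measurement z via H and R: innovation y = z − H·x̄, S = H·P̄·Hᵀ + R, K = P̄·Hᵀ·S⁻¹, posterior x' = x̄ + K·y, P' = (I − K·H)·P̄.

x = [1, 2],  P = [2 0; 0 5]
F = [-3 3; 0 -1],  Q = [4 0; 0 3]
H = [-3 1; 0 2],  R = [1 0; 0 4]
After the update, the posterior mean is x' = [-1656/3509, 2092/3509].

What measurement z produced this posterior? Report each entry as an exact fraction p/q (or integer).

z = [2, 2]

x̄ = F·x = [3, -2]
P̄ = F·P·Fᵀ + Q = [67 -15; -15 8]
S = H·P̄·Hᵀ + R = [702 106; 106 36]
K = P̄·Hᵀ·S⁻¹ = [-1149/3509 459/3509; 53/3509 2807/7018]
x' − x̄ = [-12183/3509, 9110/3509] = K·y
y = (KᵀK)⁻¹·Kᵀ·(x' − x̄) = [13, 6]
z = y + H·x̄ = [13, 6] + [-11, -4] = [2, 2]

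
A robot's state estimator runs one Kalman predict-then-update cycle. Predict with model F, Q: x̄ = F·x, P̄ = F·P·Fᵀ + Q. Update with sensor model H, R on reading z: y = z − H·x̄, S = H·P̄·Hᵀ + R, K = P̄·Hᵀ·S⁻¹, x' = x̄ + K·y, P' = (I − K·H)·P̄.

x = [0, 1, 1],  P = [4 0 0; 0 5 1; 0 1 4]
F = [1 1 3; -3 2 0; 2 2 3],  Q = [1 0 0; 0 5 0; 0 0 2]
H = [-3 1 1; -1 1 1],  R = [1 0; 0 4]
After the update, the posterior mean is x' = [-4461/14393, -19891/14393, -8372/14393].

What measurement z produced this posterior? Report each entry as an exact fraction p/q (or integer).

x̄ = F·x = [4, 2, 5]
P̄ = F·P·Fᵀ + Q = [52 4 63; 4 61 2; 63 2 86]
S = H·P̄·Hᵀ + R = [218 39; 39 73]
K = P̄·Hᵀ·S⁻¹ = [-7082/14393 6741/14393; 1422/14393 10873/14393; -8348/14393 9389/14393]
x' − x̄ = [-62033/14393, -48677/14393, -80337/14393] = K·y
y = (KᵀK)⁻¹·Kᵀ·(x' − x̄) = [4, -5]
z = y + H·x̄ = [4, -5] + [-5, 3] = [-1, -2]

z = [-1, -2]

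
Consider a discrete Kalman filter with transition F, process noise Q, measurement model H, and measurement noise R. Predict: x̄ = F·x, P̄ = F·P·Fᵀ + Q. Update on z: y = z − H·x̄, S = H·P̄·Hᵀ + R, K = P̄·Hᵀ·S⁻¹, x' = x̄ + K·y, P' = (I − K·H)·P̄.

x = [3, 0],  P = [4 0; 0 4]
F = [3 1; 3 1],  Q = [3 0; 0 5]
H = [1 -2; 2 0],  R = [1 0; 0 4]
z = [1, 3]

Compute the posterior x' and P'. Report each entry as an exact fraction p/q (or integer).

x' = [4561/2894, 498/1447]
P' = [1383/1447 710/1447; 710/1447 715/1447]

x̄ = F·x = [9, 9]
P̄ = F·P·Fᵀ + Q = [43 40; 40 45]
y = z − H·x̄ = [10, -15]
S = H·P̄·Hᵀ + R = [64 -74; -74 176]
K = P̄·Hᵀ·S⁻¹ = [-37/1447 1383/2894; -720/1447 355/1447]
x' = x̄ + K·y = [4561/2894, 498/1447]
P' = (I − K·H)·P̄ = [1383/1447 710/1447; 710/1447 715/1447]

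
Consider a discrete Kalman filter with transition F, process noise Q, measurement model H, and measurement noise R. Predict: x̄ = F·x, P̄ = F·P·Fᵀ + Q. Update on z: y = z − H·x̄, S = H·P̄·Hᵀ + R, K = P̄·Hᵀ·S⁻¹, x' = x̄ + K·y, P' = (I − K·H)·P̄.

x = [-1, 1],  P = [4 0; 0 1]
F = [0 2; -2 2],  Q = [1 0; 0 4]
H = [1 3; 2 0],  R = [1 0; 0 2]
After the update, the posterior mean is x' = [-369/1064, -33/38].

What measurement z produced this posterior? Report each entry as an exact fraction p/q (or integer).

x̄ = F·x = [2, 4]
P̄ = F·P·Fᵀ + Q = [5 4; 4 24]
S = H·P̄·Hᵀ + R = [246 34; 34 22]
K = P̄·Hᵀ·S⁻¹ = [17/2128 941/2128; 25/76 -11/76]
x' − x̄ = [-2497/1064, -185/38] = K·y
y = (KᵀK)⁻¹·Kᵀ·(x' − x̄) = [-17, -5]
z = y + H·x̄ = [-17, -5] + [14, 4] = [-3, -1]

z = [-3, -1]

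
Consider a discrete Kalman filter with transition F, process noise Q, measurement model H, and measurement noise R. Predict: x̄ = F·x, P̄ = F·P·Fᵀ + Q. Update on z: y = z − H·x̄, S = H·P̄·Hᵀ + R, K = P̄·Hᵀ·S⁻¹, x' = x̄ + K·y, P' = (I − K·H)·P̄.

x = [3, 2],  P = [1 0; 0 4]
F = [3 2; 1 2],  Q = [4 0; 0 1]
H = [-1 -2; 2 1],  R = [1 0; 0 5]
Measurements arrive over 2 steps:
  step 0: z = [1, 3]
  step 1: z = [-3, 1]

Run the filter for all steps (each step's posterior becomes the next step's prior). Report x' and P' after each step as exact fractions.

step 0: x̄ = F·x = [13, 7]
step 0: P̄ = F·P·Fᵀ + Q = [29 19; 19 18]
step 0: y = z − H·x̄ = [28, -30]
step 0: S = H·P̄·Hᵀ + R = [178 -189; -189 215]
step 0: K = P̄·Hᵀ·S⁻¹ = [148/2549 1043/2549; -1241/2549 -427/2549]
step 0: x' = x̄ + K·y = [5991/2549, -4095/2549]
step 0: P' = (I − K·H)·P̄ = [3526/2549 -1837/2549; -1837/2549 1539/2549]
step 1: x̄ = F·x = [9783/2549, -2199/2549]
step 1: P̄ = F·P·Fᵀ + Q = [26042/2549 2038/2549; 2038/2549 4883/2549]
step 1: y = z − H·x̄ = [-2262/2549, -14818/2549]
step 1: S = H·P̄·Hᵀ + R = [56275/2549 -72040/2549; -72040/2549 129948/2549]
step 1: K = P̄·Hᵀ·S⁻¹ = [-1454/208225 34367/83290; -87142/208225 -27163/166580]
step 1: x' = x̄ + K·y = [300992/208225, 190157/416450]
step 1: P' = (I − K·H)·P̄ = [285907/208225 -284453/416450; -284453/416450 458737/832900]

step 0: x' = [5991/2549, -4095/2549], P' = [3526/2549 -1837/2549; -1837/2549 1539/2549]
step 1: x' = [300992/208225, 190157/416450], P' = [285907/208225 -284453/416450; -284453/416450 458737/832900]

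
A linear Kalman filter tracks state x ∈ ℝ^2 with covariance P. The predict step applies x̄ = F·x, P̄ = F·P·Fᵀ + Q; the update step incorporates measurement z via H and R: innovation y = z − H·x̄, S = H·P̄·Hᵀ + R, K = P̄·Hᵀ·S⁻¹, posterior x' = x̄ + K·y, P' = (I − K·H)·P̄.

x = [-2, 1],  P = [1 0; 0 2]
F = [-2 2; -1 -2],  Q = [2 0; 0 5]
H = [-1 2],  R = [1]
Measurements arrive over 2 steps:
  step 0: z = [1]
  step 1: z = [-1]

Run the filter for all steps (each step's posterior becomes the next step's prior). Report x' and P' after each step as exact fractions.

step 0: x̄ = F·x = [6, 0]
step 0: P̄ = F·P·Fᵀ + Q = [14 -6; -6 14]
step 0: y = z − H·x̄ = [7]
step 0: S = H·P̄·Hᵀ + R = [95]
step 0: K = P̄·Hᵀ·S⁻¹ = [-26/95; 34/95]
step 0: x' = x̄ + K·y = [388/95, 238/95]
step 0: P' = (I − K·H)·P̄ = [654/95 314/95; 314/95 174/95]
step 1: x̄ = F·x = [-60/19, -864/95]
step 1: P̄ = F·P·Fᵀ + Q = [198/19 248/19; 248/19 3081/95]
step 1: y = z − H·x̄ = [1333/95]
step 1: S = H·P̄·Hᵀ + R = [8449/95]
step 1: K = P̄·Hᵀ·S⁻¹ = [1490/8449; 4922/8449]
step 1: x' = x̄ + K·y = [-5774/8449, -7778/8449]
step 1: P' = (I − K·H)·P̄ = [64678/8449 33084/8449; 33084/8449 19003/8449]

step 0: x' = [388/95, 238/95], P' = [654/95 314/95; 314/95 174/95]
step 1: x' = [-5774/8449, -7778/8449], P' = [64678/8449 33084/8449; 33084/8449 19003/8449]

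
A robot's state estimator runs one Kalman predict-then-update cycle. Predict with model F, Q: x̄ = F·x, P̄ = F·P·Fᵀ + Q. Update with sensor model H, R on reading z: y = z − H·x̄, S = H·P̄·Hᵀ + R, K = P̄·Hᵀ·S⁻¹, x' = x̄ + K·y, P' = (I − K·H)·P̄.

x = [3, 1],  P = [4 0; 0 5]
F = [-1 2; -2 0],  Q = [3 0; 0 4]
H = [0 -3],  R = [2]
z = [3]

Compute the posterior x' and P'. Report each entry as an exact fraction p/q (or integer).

x̄ = F·x = [-1, -6]
P̄ = F·P·Fᵀ + Q = [27 8; 8 20]
y = z − H·x̄ = [-15]
S = H·P̄·Hᵀ + R = [182]
K = P̄·Hᵀ·S⁻¹ = [-12/91; -30/91]
x' = x̄ + K·y = [89/91, -96/91]
P' = (I − K·H)·P̄ = [2169/91 8/91; 8/91 20/91]

x' = [89/91, -96/91]
P' = [2169/91 8/91; 8/91 20/91]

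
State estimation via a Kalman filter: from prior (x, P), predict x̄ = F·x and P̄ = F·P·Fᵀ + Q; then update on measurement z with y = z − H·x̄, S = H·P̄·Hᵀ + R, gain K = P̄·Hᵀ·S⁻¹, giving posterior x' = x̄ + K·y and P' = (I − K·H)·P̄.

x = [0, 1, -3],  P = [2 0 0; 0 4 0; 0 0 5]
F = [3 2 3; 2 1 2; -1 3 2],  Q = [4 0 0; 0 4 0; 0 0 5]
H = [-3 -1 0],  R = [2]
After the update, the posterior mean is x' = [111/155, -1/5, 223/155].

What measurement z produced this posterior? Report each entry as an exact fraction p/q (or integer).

x̄ = F·x = [-7, -5, -3]
P̄ = F·P·Fᵀ + Q = [83 50 48; 50 36 28; 48 28 63]
S = H·P̄·Hᵀ + R = [1085]
K = P̄·Hᵀ·S⁻¹ = [-299/1085; -6/35; -172/1085]
x' − x̄ = [1196/155, 24/5, 688/155] = K·y
y = (KᵀK)⁻¹·Kᵀ·(x' − x̄) = [-28]
z = y + H·x̄ = [-28] + [26] = [-2]

z = [-2]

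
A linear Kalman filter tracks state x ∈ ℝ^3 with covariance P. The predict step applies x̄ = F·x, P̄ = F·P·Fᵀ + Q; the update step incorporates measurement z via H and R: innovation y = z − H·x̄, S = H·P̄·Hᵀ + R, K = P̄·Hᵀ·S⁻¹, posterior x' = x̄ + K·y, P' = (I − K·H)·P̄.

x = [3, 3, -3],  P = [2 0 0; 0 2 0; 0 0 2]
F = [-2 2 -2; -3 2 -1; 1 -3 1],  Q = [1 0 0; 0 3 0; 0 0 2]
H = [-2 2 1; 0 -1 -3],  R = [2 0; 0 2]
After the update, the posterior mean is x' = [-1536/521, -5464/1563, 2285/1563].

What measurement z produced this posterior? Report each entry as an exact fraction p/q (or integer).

x̄ = F·x = [6, 0, -9]
P̄ = F·P·Fᵀ + Q = [25 24 -20; 24 31 -20; -20 -20 24]
S = H·P̄·Hᵀ + R = [58 -66; -66 129]
K = P̄·Hᵀ·S⁻¹ = [-77/521 106/521; 190/521 643/1563; -56/521 -716/1563]
x' − x̄ = [-4662/521, -5464/1563, 16352/1563] = K·y
y = (KᵀK)⁻¹·Kᵀ·(x' − x̄) = [22, -28]
z = y + H·x̄ = [22, -28] + [-21, 27] = [1, -1]

z = [1, -1]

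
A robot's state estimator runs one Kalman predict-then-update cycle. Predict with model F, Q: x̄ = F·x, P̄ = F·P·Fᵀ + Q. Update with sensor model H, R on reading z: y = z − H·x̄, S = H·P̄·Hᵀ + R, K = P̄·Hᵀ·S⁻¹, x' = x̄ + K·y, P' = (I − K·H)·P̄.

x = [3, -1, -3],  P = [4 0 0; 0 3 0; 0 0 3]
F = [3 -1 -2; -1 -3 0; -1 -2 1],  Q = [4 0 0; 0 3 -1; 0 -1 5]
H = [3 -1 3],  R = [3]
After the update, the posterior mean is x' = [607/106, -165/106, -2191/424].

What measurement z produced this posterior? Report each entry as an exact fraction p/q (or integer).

x̄ = F·x = [16, 0, -4]
P̄ = F·P·Fᵀ + Q = [55 -3 -12; -3 34 21; -12 21 24]
S = H·P̄·Hᵀ + R = [424]
K = P̄·Hᵀ·S⁻¹ = [33/106; 5/106; 15/424]
x' − x̄ = [-1089/106, -165/106, -495/424] = K·y
y = (KᵀK)⁻¹·Kᵀ·(x' − x̄) = [-33]
z = y + H·x̄ = [-33] + [36] = [3]

z = [3]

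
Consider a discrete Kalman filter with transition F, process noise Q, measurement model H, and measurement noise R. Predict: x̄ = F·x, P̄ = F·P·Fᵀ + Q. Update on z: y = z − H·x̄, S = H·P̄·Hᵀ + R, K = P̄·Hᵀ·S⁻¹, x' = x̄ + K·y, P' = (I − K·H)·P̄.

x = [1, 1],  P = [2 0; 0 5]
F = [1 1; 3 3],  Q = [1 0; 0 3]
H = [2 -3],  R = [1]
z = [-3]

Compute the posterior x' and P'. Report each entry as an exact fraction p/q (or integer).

x̄ = F·x = [2, 6]
P̄ = F·P·Fᵀ + Q = [8 21; 21 66]
y = z − H·x̄ = [11]
S = H·P̄·Hᵀ + R = [375]
K = P̄·Hᵀ·S⁻¹ = [-47/375; -52/125]
x' = x̄ + K·y = [233/375, 178/125]
P' = (I − K·H)·P̄ = [791/375 181/125; 181/125 138/125]

x' = [233/375, 178/125]
P' = [791/375 181/125; 181/125 138/125]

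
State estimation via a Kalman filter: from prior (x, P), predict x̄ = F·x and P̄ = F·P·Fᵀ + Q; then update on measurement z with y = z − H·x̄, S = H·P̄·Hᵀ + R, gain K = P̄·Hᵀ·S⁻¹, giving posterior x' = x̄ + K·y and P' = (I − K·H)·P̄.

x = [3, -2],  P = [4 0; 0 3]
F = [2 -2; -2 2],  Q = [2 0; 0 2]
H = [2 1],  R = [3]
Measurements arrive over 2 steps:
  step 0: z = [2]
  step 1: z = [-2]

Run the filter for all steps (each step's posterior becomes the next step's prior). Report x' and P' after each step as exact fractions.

step 0: x' = [154/41, -202/41], P' = [206/41 -316/41; -316/41 554/41]
step 1: x' = [-5056/6101, 292/6101], P' = [39386/6101 -61576/6101; -61576/6101 106694/6101]

step 0: x̄ = F·x = [10, -10]
step 0: P̄ = F·P·Fᵀ + Q = [30 -28; -28 30]
step 0: y = z − H·x̄ = [-8]
step 0: S = H·P̄·Hᵀ + R = [41]
step 0: K = P̄·Hᵀ·S⁻¹ = [32/41; -26/41]
step 0: x' = x̄ + K·y = [154/41, -202/41]
step 0: P' = (I − K·H)·P̄ = [206/41 -316/41; -316/41 554/41]
step 1: x̄ = F·x = [712/41, -712/41]
step 1: P̄ = F·P·Fᵀ + Q = [5650/41 -5568/41; -5568/41 5650/41]
step 1: y = z − H·x̄ = [-794/41]
step 1: S = H·P̄·Hᵀ + R = [6101/41]
step 1: K = P̄·Hᵀ·S⁻¹ = [5732/6101; -5486/6101]
step 1: x' = x̄ + K·y = [-5056/6101, 292/6101]
step 1: P' = (I − K·H)·P̄ = [39386/6101 -61576/6101; -61576/6101 106694/6101]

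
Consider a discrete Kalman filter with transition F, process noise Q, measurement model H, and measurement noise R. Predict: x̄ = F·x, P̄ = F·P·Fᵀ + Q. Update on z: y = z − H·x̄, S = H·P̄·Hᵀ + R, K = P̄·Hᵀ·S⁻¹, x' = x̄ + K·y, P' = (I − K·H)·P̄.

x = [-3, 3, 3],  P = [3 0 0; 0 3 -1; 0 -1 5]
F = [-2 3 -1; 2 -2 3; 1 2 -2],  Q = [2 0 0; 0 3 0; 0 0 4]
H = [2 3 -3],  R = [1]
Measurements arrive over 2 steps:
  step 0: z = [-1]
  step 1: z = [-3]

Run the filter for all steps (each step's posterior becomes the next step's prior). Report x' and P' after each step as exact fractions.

step 0: x' = [9029/592, -5251/592, 1923/1184], P' = [9463/296 -5873/296 897/592; -5873/296 5543/296 3209/592; 897/592 3209/592 7687/1184]
step 1: x' = [-28346720/890639, 16601264/890639, -1430412/890639], P' = [334173318/890639 -204445945/890639 18464952/890639; -204445945/890639 128340095/890639 -8122068/890639; 18464952/890639 -8122068/890639 4207652/890639]

step 0: x̄ = F·x = [12, -3, -3]
step 0: P̄ = F·P·Fᵀ + Q = [52 -56 30; -56 84 -46; 30 -46 47]
step 0: y = z − H·x̄ = [-25]
step 0: S = H·P̄·Hᵀ + R = [1184]
step 0: K = P̄·Hᵀ·S⁻¹ = [-77/592; 139/592; -219/1184]
step 0: x' = x̄ + K·y = [9029/592, -5251/592, 1923/1184]
step 0: P' = (I − K·H)·P̄ = [9463/296 -5873/296 897/592; -5873/296 5543/296 3209/592; 897/592 3209/592 7687/1184]
step 1: x̄ = F·x = [-69545/1184, 62889/1184, -849/148]
step 1: P̄ = F·P·Fᵀ + Q = [611583/1184 -486175/1184 6279/148; -486175/1184 445279/1184 -5463/148; 6279/148 -5463/148 298/37]
step 1: y = z − H·x̄ = [-73505/1184]
step 1: S = H·P̄·Hᵀ + R = [890639/1184]
step 1: K = P̄·Hᵀ·S⁻¹ = [-386055/890639; 494599/890639; -59256/890639]
step 1: x' = x̄ + K·y = [-28346720/890639, 16601264/890639, -1430412/890639]
step 1: P' = (I − K·H)·P̄ = [334173318/890639 -204445945/890639 18464952/890639; -204445945/890639 128340095/890639 -8122068/890639; 18464952/890639 -8122068/890639 4207652/890639]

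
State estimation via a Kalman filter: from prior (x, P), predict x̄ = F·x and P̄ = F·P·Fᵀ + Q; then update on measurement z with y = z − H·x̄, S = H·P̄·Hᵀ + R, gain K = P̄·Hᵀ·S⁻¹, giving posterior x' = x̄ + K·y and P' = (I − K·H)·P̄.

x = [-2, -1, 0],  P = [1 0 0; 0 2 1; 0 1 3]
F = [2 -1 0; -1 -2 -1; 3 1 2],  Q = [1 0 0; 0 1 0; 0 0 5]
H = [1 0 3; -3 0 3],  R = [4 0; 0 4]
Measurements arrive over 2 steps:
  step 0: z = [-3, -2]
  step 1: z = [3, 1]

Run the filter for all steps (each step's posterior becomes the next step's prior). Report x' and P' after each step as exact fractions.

step 0: x' = [-3735/8546, 16643/8546, -4342/4273], P' = [1994/4273 798/4273 664/4273; 798/4273 19460/4273 -300/4273; 664/4273 -300/4273 1164/4273]
step 1: x' = [4532969/19513656, -8659591/9756828, 13858457/19513656], P' = [4507345/9756828 1689607/4878414 1473361/9756828; 1689607/4878414 13684366/2439207 -158105/4878414; 1473361/9756828 -158105/4878414 2622361/9756828]

step 0: x̄ = F·x = [-3, 4, -7]
step 0: P̄ = F·P·Fᵀ + Q = [7 3 2; 3 17 -18; 2 -18 32]
step 0: y = z − H·x̄ = [21, 10]
step 0: S = H·P̄·Hᵀ + R = [311 255; 255 319]
step 0: K = P̄·Hᵀ·S⁻¹ = [1993/8546 -1995/8546; -51/8546 -1647/8546; 1039/4273 375/4273]
step 0: x' = x̄ + K·y = [-3735/8546, 16643/8546, -4342/4273]
step 0: P' = (I − K·H)·P̄ = [1994/4273 798/4273 664/4273; 798/4273 19460/4273 -300/4273; 664/4273 -300/4273 1164/4273]
step 1: x̄ = F·x = [-24113/8546, -20867/8546, -5965/4273]
step 1: P̄ = F·P·Fᵀ + Q = [28517/4273 30910/4273 -5038/4273; 30910/4273 88591/4273 -54636/4273; -5038/4273 -54636/4273 74983/4273]
step 1: y = z − H·x̄ = [85541/8546, -28003/8546]
step 1: S = H·P̄·Hᵀ + R = [690228/4273 619524/4273; 619524/4273 1039276/4273]
step 1: K = P̄·Hᵀ·S⁻¹ = [2231857/9756828 -63208/271023; 303823/4878414 -76988/271023; 2335111/9756828 47875/542046]
step 1: x' = x̄ + K·y = [4532969/19513656, -8659591/9756828, 13858457/19513656]
step 1: P' = (I − K·H)·P̄ = [4507345/9756828 1689607/4878414 1473361/9756828; 1689607/4878414 13684366/2439207 -158105/4878414; 1473361/9756828 -158105/4878414 2622361/9756828]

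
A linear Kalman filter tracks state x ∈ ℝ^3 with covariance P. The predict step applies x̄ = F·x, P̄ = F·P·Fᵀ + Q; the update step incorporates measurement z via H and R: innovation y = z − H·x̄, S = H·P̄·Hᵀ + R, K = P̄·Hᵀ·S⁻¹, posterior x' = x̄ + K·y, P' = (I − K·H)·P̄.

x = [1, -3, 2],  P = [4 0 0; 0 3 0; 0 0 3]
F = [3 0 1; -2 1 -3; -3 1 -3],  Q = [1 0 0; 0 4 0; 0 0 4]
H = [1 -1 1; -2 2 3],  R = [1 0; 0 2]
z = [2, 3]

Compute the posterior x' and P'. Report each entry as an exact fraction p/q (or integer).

x̄ = F·x = [5, -11, -12]
P̄ = F·P·Fᵀ + Q = [40 -33 -45; -33 50 54; -45 54 70]
y = z − H·x̄ = [-2, 71]
S = H·P̄·Hᵀ + R = [29 -201; -201 2444]
K = P̄·Hᵀ·S⁻¹ = [11951/30475 -2521/30475; -4948/30475 3683/30475; 484/1325 261/1325]
x' = x̄ + K·y = [-50518/30475, -63836/30475, 1663/1325]
P' = (I − K·H)·P̄ = [175971/30475 167792/30475 164/1325; 167792/30475 172234/30475 -22/1325; 164/1325 -22/1325 298/1325]

x' = [-50518/30475, -63836/30475, 1663/1325]
P' = [175971/30475 167792/30475 164/1325; 167792/30475 172234/30475 -22/1325; 164/1325 -22/1325 298/1325]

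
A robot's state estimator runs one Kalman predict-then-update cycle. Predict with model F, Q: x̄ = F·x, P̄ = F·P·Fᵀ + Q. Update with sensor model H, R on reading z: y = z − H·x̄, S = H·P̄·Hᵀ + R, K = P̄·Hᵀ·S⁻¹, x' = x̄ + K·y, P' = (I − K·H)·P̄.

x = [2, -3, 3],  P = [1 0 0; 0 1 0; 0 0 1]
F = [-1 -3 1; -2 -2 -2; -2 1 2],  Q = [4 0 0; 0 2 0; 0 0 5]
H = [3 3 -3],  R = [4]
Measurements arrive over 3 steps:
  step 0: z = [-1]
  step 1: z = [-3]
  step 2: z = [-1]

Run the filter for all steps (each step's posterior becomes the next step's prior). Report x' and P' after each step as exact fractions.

step 0: x̄ = F·x = [10, -4, -1]
step 0: P̄ = F·P·Fᵀ + Q = [15 6 1; 6 14 -2; 1 -2 14]
step 0: y = z − H·x̄ = [-22]
step 0: S = H·P̄·Hᵀ + R = [517]
step 0: K = P̄·Hᵀ·S⁻¹ = [60/517; 6/47; -45/517]
step 0: x' = x̄ + K·y = [350/47, -320/47, 43/47]
step 0: P' = (I − K·H)·P̄ = [4155/517 -78/47 3217/517; -78/47 262/47 176/47; 3217/517 176/47 5213/517]
step 1: x̄ = F·x = [653/47, -146/47, -934/47]
step 1: P̄ = F·P·Fᵀ + Q = [14176/517 16056/517 -16748/517; 16056/517 84394/517 -23328/517; -16748/517 -23328/517 28379/517]
step 1: y = z − H·x̄ = [-4464/47]
step 1: S = H·P̄·Hᵀ + R = [2154985/517]
step 1: K = P̄·Hᵀ·S⁻¹ = [28188/430997; 371334/2154985; -41073/430997]
step 1: x' = x̄ + K·y = [3310847/430997, -41963038/2154985, -4663858/430997]
step 1: P' = (I − K·H)·P̄ = [4133456/430997 -6860880/430997 -2765008/430997; -6860880/430997 85065502/2154985 10053198/430997; -2765008/430997 10053198/430997 7342954/430997]
step 2: x̄ = F·x = [86015589/2154985, 97456186/2154985, -121710088/2154985]
step 2: P̄ = F·P·Fᵀ + Q = [351819248/2154985 404926792/2154985 -507984196/2154985; 404926792/2154985 591192578/2154985 -604525704/2154985; -507984196/2154985 -604525704/2154985 774250507/2154985]
step 2: y = z − H·x̄ = [-131100082/307855]
step 2: S = H·P̄·Hᵀ + R = [6111120199/307855]
step 2: K = P̄·Hᵀ·S⁻¹ = [542027244/6111120199; 685990746/6111120199; -808611603/6111120199]
step 2: x' = x̄ + K·y = [91708403061/42777841393, -110336471978/42777841393, -5592389218/42777841393]
step 2: P' = (I − K·H)·P̄ = [303568173920/42777841393 -416505876272/42777841393 -117996623296/42777841393; -416505876272/42777841393 1035441294542/42777841393 612532837974/42777841393; -117996623296/42777841393 612532837974/42777841393 502083256306/42777841393]

step 0: x' = [350/47, -320/47, 43/47], P' = [4155/517 -78/47 3217/517; -78/47 262/47 176/47; 3217/517 176/47 5213/517]
step 1: x' = [3310847/430997, -41963038/2154985, -4663858/430997], P' = [4133456/430997 -6860880/430997 -2765008/430997; -6860880/430997 85065502/2154985 10053198/430997; -2765008/430997 10053198/430997 7342954/430997]
step 2: x' = [91708403061/42777841393, -110336471978/42777841393, -5592389218/42777841393], P' = [303568173920/42777841393 -416505876272/42777841393 -117996623296/42777841393; -416505876272/42777841393 1035441294542/42777841393 612532837974/42777841393; -117996623296/42777841393 612532837974/42777841393 502083256306/42777841393]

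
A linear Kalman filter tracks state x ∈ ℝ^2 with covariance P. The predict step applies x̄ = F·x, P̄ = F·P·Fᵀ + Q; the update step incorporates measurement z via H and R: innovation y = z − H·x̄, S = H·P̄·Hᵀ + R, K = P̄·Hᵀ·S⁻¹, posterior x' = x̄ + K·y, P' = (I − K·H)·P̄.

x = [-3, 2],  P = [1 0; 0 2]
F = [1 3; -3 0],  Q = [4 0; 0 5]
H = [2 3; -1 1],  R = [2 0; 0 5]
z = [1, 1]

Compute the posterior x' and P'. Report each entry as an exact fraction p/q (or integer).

x̄ = F·x = [3, 9]
P̄ = F·P·Fᵀ + Q = [23 -3; -3 14]
y = z − H·x̄ = [-32, -5]
S = H·P̄·Hᵀ + R = [184 -1; -1 48]
K = P̄·Hᵀ·S⁻¹ = [1750/8831 -4747/8831; 1745/8831 3164/8831]
x' = x̄ + K·y = [-5772/8831, 7819/8831]
P' = (I − K·H)·P̄ = [14941/8831 -8794/8831; -8794/8831 7026/8831]

x' = [-5772/8831, 7819/8831]
P' = [14941/8831 -8794/8831; -8794/8831 7026/8831]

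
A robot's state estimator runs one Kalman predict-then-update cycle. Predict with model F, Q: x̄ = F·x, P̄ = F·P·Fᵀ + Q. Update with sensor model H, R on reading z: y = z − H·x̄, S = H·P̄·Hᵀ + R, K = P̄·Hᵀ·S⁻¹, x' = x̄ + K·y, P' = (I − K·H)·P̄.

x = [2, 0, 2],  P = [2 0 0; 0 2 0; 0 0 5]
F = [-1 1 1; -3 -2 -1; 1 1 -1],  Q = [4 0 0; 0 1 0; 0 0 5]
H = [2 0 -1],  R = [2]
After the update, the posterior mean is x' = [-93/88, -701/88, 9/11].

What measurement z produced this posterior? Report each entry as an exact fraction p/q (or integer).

x̄ = F·x = [0, -8, 0]
P̄ = F·P·Fᵀ + Q = [13 -3 -5; -3 32 -5; -5 -5 14]
S = H·P̄·Hᵀ + R = [88]
K = P̄·Hᵀ·S⁻¹ = [31/88; -1/88; -3/11]
x' − x̄ = [-93/88, 3/88, 9/11] = K·y
y = (KᵀK)⁻¹·Kᵀ·(x' − x̄) = [-3]
z = y + H·x̄ = [-3] + [0] = [-3]

z = [-3]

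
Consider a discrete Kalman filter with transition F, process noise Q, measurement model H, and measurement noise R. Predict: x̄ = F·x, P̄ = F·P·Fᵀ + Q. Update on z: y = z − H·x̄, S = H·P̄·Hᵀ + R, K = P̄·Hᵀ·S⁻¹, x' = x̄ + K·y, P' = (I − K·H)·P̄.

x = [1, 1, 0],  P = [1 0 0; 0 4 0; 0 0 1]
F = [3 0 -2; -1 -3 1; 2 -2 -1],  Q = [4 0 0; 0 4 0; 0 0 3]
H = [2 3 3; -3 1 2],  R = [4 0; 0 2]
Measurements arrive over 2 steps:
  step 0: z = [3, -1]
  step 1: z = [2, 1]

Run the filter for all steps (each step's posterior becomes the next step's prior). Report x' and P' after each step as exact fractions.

step 0: x̄ = F·x = [3, -4, 0]
step 0: P̄ = F·P·Fᵀ + Q = [17 -5 8; -5 42 21; 8 21 24]
step 0: y = z − H·x̄ = [9, 12]
step 0: S = H·P̄·Hᵀ + R = [1080 352; 352 311]
step 0: K = P̄·Hᵀ·S⁻¹ = [27453/211976 -7292/26497; 20821/211976 5489/26497; 31121/211976 -569/26497]
step 0: x' = x̄ + K·y = [182973/211976, -133571/211976, 225465/211976]
step 0: P' = (I − K·H)·P̄ = [89673/211976 -198703/211976 175525/211976; -198703/211976 828745/211976 -668515/211976; 175525/211976 -668515/211976 592993/211976]
step 1: x̄ = F·x = [97989/211976, 443205/211976, 407623/211976]
step 1: P̄ = F·P·Fᵀ + Q = [1920633/211976 -2800143/211976 -986493/211976; -2800143/211976 11457097/211976 4853003/211976; -986493/211976 4853003/211976 3116057/211976]
step 1: y = z − H·x̄ = [-1162255/105988, -188127/52994]
step 1: S = H·P̄·Hᵀ + R = [45400811/52994 13719291/26497; 13719291/26497 11210220/26497]
step 1: K = P̄·Hᵀ·S⁻¹ = [63159649/555682146 -213859069/833523219; 252067187/1667046438 361583827/2500569657; 55777007/555682146 28142233/833523219]
step 1: x' = x̄ + K·y = [140795269/1111364292, -268764973/3334092876, 780620849/1111364292]
step 1: P' = (I − K·H)·P̄ = [378615851/1111364292 -2200579127/3334092876 649541539/1111364292; -2200579127/3334092876 29747933027/10002278628 -7776745759/3334092876; 649541539/1111364292 -7776745759/3334092876 2307959579/1111364292]

step 0: x' = [182973/211976, -133571/211976, 225465/211976], P' = [89673/211976 -198703/211976 175525/211976; -198703/211976 828745/211976 -668515/211976; 175525/211976 -668515/211976 592993/211976]
step 1: x' = [140795269/1111364292, -268764973/3334092876, 780620849/1111364292], P' = [378615851/1111364292 -2200579127/3334092876 649541539/1111364292; -2200579127/3334092876 29747933027/10002278628 -7776745759/3334092876; 649541539/1111364292 -7776745759/3334092876 2307959579/1111364292]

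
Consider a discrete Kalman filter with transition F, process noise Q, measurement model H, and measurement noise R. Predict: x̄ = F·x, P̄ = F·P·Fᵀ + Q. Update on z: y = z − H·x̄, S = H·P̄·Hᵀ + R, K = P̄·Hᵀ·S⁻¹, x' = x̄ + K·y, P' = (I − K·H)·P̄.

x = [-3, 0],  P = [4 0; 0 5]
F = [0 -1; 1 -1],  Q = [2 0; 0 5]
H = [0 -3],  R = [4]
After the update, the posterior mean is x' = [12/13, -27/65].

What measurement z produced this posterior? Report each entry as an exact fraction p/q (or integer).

z = [1]

x̄ = F·x = [0, -3]
P̄ = F·P·Fᵀ + Q = [7 5; 5 14]
S = H·P̄·Hᵀ + R = [130]
K = P̄·Hᵀ·S⁻¹ = [-3/26; -21/65]
x' − x̄ = [12/13, 168/65] = K·y
y = (KᵀK)⁻¹·Kᵀ·(x' − x̄) = [-8]
z = y + H·x̄ = [-8] + [9] = [1]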